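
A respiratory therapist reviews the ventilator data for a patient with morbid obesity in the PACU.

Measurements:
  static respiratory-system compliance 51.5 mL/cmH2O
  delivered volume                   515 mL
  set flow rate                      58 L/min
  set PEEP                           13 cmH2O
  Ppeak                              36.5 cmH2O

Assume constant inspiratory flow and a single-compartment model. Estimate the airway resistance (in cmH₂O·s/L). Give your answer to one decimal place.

14.0

Flow: 58 L/min ÷ 60 = 0.9667 L/s.
Equation of motion (constant flow): PIP = Vt/C + R·V̇ + PEEP.
R·V̇ = PIP − Vt/C − PEEP = 36.5 − 515/51.5 − 13 = 36.5 − 10.0 − 13 = 13.5 cmH2O.
R = 13.5 / 0.9667 = 13.965 cmH2O·s/L.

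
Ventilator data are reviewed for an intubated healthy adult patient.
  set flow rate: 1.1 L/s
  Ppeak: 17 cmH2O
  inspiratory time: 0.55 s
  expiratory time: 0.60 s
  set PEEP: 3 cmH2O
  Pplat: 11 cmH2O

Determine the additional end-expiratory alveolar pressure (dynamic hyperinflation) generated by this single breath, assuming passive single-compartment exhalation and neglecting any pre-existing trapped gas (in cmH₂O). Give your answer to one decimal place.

Vt = flow × Ti = 1.1 L/s × 0.55 s × 1000 mL/L = 605.0 mL.
R = (PIP − Pplat)/V̇ = (17 − 11) / 1.1 = 6.0/1.1 = 5.455 cmH2O·s/L.
C = Vt/(Pplat − PEEP) = 605.0 / (11 − 3) = 605.0/8.0 = 75.625 mL/cmH2O.
τ = R × C = 5.455 × 0.07563 L/cmH2O = 0.4126 s.
Fraction remaining = e^(−Te/τ) = e^(−0.60/0.4126) = 0.2336; trapped volume = 605.0 × 0.2336 = 141.33 mL.
Additional alveolar pressure from trapping ≈ V_trapped / C = 141.33 / 75.625 = 1.869 cmH2O.

1.9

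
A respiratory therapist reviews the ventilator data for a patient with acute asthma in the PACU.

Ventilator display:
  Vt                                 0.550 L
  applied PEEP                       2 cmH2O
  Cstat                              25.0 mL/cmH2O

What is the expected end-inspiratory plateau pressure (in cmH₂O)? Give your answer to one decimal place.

Pplat = PEEP + Vt / Cstat = 2 + 550 / 25.0 = 2 + 22.0 = 24.0 cmH2O.

24.0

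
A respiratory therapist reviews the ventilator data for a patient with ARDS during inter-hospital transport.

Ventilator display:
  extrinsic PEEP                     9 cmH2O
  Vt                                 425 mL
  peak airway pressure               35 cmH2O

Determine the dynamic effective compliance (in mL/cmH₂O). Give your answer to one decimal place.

16.3

Dynamic compliance = Vt / (PIP − PEEP) = 425 / (35 − 9) = 425 / 26.0 = 16.346 mL/cmH2O.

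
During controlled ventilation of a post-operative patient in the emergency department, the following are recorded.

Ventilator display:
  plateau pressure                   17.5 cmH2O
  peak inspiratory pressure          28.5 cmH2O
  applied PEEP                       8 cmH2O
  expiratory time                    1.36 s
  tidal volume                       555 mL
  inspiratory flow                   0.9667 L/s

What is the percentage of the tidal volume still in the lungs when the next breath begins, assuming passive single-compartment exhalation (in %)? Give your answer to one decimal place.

R = (PIP − Pplat)/V̇ = (28.5 − 17.5) / 0.9667 = 11.0/0.9667 = 11.379 cmH2O·s/L.
C = Vt/(Pplat − PEEP) = 555.0 / (17.5 − 8) = 555.0/9.5 = 58.421 mL/cmH2O.
τ = R × C = 11.379 × 0.05842 L/cmH2O = 0.6648 s.
Fraction remaining at end-expiration = e^(−Te/τ) = e^(−1.36/0.6648) = 0.1293 → 12.93%.

12.9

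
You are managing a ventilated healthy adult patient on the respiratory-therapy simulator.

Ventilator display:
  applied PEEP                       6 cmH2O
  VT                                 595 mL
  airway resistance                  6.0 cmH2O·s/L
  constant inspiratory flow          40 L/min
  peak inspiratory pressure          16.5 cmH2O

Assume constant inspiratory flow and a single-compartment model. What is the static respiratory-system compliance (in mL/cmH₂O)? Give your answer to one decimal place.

Flow: 40 L/min ÷ 60 = 0.6667 L/s.
Equation of motion (constant flow): PIP = Vt/C + R·V̇ + PEEP.
Vt/C = PIP − R·V̇ − PEEP = 16.5 − 6.0×0.6667 − 6 = 16.5 − 4.0 − 6 = 6.5 cmH2O.
C = Vt / 6.5 = 595 / 6.5 = 91.538 mL/cmH2O.

91.5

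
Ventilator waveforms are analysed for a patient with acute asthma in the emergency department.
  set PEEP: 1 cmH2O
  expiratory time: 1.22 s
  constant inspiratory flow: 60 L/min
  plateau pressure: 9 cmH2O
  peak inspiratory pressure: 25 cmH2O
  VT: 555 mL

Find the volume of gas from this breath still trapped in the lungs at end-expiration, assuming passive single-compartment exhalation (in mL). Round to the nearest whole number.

Flow: 60 L/min ÷ 60 = 1 L/s.
R = (PIP − Pplat)/V̇ = (25 − 9) / 1 = 16.0/1 = 16.0 cmH2O·s/L.
C = Vt/(Pplat − PEEP) = 555.0 / (9 − 1) = 555.0/8.0 = 69.375 mL/cmH2O.
τ = R × C = 16.0 × 0.06938 L/cmH2O = 1.11 s.
Fraction remaining = e^(−Te/τ) = e^(−1.22/1.11) = 0.3332.
Trapped volume = 555.0 × 0.3332 = 184.93 mL.

185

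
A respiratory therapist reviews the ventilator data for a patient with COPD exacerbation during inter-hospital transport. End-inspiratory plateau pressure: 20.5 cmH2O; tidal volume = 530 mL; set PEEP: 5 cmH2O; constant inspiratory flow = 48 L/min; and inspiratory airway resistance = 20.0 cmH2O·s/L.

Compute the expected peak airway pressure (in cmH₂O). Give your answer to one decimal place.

Flow: 48 L/min ÷ 60 = 0.8 L/s.
PIP = Pplat + Raw × flow = 20.5 + 20.0 × 0.8 = 20.5 + 16.0 = 36.5 cmH2O.

36.5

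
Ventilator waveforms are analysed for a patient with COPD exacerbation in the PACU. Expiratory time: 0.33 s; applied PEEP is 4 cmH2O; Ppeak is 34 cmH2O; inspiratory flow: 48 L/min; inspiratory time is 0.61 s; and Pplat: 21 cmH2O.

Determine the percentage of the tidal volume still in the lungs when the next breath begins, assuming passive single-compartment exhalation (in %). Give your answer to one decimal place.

Flow: 48 L/min ÷ 60 = 0.8 L/s.
Vt = flow × Ti = 0.8 L/s × 0.61 s × 1000 mL/L = 488.0 mL.
R = (PIP − Pplat)/V̇ = (34 − 21) / 0.8 = 13.0/0.8 = 16.25 cmH2O·s/L.
C = Vt/(Pplat − PEEP) = 488.0 / (21 − 4) = 488.0/17.0 = 28.706 mL/cmH2O.
τ = R × C = 16.25 × 0.02871 L/cmH2O = 0.4665 s.
Fraction remaining at end-expiration = e^(−Te/τ) = e^(−0.33/0.4665) = 0.4929 → 49.29%.

49.3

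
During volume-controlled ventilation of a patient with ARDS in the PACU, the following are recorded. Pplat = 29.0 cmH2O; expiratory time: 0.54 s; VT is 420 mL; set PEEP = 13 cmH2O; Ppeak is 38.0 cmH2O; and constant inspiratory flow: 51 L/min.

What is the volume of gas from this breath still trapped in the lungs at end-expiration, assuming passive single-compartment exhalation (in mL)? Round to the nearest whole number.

60

Flow: 51 L/min ÷ 60 = 0.85 L/s.
R = (PIP − Pplat)/V̇ = (38.0 − 29.0) / 0.85 = 9.0/0.85 = 10.588 cmH2O·s/L.
C = Vt/(Pplat − PEEP) = 420.0 / (29.0 − 13) = 420.0/16.0 = 26.25 mL/cmH2O.
τ = R × C = 10.588 × 0.02625 L/cmH2O = 0.2779 s.
Fraction remaining = e^(−Te/τ) = e^(−0.54/0.2779) = 0.1433.
Trapped volume = 420.0 × 0.1433 = 60.186 mL.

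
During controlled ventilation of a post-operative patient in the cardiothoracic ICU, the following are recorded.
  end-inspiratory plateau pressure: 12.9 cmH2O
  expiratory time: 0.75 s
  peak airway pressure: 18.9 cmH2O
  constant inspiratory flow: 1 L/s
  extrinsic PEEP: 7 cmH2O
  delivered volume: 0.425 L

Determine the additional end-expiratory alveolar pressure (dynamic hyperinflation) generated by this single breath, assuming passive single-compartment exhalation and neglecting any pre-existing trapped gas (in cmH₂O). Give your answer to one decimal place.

1.0

R = (PIP − Pplat)/V̇ = (18.9 − 12.9) / 1 = 6.0/1 = 6.0 cmH2O·s/L.
C = Vt/(Pplat − PEEP) = 425.0 / (12.9 − 7) = 425.0/5.9 = 72.034 mL/cmH2O.
τ = R × C = 6.0 × 0.07203 L/cmH2O = 0.4322 s.
Fraction remaining = e^(−Te/τ) = e^(−0.75/0.4322) = 0.1763; trapped volume = 425.0 × 0.1763 = 74.928 mL.
Additional alveolar pressure from trapping ≈ V_trapped / C = 74.928 / 72.034 = 1.04 cmH2O.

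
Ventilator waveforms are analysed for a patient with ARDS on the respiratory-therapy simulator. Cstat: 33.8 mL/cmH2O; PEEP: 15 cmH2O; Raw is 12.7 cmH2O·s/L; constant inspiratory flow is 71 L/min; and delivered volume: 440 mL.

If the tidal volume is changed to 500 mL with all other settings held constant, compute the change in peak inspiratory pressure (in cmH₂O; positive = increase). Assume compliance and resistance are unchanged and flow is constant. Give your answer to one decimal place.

1.8

PIP = Vt/C + R·V̇ + PEEP (constant-flow equation of motion).
Only the elastic term changes: ΔPIP = ΔVt / C = (500 − 440) / 33.8 = 1.775 cmH2O.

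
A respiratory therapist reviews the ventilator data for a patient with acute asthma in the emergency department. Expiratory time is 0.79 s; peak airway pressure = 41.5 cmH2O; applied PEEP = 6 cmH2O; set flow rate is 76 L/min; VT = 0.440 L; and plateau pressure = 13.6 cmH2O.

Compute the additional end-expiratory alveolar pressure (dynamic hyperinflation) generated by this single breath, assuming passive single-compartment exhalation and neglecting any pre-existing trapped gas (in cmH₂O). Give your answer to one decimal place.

4.1

Flow: 76 L/min ÷ 60 = 1.2667 L/s.
R = (PIP − Pplat)/V̇ = (41.5 − 13.6) / 1.2667 = 27.9/1.2667 = 22.026 cmH2O·s/L.
C = Vt/(Pplat − PEEP) = 440.0 / (13.6 − 6) = 440.0/7.6 = 57.895 mL/cmH2O.
τ = R × C = 22.026 × 0.0579 L/cmH2O = 1.275 s.
Fraction remaining = e^(−Te/τ) = e^(−0.79/1.275) = 0.5382; trapped volume = 440.0 × 0.5382 = 236.81 mL.
Additional alveolar pressure from trapping ≈ V_trapped / C = 236.81 / 57.895 = 4.09 cmH2O.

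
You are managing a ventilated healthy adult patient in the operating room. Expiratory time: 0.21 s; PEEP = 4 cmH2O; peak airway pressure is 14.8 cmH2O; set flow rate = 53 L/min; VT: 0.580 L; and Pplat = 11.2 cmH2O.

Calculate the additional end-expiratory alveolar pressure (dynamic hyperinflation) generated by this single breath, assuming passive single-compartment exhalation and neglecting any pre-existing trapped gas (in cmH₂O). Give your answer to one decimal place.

3.8

Flow: 53 L/min ÷ 60 = 0.8833 L/s.
R = (PIP − Pplat)/V̇ = (14.8 − 11.2) / 0.8833 = 3.6/0.8833 = 4.076 cmH2O·s/L.
C = Vt/(Pplat − PEEP) = 580.0 / (11.2 − 4) = 580.0/7.2 = 80.556 mL/cmH2O.
τ = R × C = 4.076 × 0.08056 L/cmH2O = 0.3284 s.
Fraction remaining = e^(−Te/τ) = e^(−0.21/0.3284) = 0.5276; trapped volume = 580.0 × 0.5276 = 306.01 mL.
Additional alveolar pressure from trapping ≈ V_trapped / C = 306.01 / 80.556 = 3.799 cmH2O.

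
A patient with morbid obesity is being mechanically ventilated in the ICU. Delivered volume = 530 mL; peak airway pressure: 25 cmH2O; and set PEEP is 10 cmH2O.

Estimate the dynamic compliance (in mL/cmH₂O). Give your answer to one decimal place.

Dynamic compliance = Vt / (PIP − PEEP) = 530 / (25 − 10) = 530 / 15.0 = 35.333 mL/cmH2O.

35.3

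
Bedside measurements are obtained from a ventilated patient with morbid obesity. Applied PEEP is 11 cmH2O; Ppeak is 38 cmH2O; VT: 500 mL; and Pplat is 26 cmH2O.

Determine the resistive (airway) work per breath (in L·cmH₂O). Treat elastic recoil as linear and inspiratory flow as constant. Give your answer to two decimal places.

With constant inspiratory flow the resistive pressure is constant at PIP − Pplat = 38 − 26 = 12.0 cmH2O, so resistive work = 12.0 × 0.500 = 6.0 L·cmH2O.

6.00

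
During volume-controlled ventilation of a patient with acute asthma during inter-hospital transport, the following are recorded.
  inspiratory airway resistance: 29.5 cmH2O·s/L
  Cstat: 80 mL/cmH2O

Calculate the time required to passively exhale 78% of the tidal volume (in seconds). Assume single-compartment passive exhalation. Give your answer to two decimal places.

τ = R × C = 29.5 × 80 mL/cmH2O = 29.5 × 0.080 L/cmH2O = 2.36 s.
Exhaled fraction f = 1 − e^(−t/τ) → t = −τ·ln(1 − f) = −2.36·ln(0.22) = 3.573 s.

3.57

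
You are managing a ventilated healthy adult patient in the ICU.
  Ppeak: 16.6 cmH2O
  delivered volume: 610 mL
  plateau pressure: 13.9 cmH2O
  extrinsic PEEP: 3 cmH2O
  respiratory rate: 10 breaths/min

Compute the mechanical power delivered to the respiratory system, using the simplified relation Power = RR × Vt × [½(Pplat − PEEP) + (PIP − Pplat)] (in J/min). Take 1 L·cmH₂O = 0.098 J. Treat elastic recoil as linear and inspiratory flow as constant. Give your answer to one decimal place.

4.9

Per-breath work = Vt × [½(Pplat−PEEP) + (PIP−Pplat)] = 0.610 × [0.5×10.9 + 2.7] = 0.610 × 8.15 = 4.972 L·cmH2O.
Power = 10 × 4.972 = 49.72 L·cmH2O/min.
× 0.098 J/(L·cmH2O) → 4.873 J/min.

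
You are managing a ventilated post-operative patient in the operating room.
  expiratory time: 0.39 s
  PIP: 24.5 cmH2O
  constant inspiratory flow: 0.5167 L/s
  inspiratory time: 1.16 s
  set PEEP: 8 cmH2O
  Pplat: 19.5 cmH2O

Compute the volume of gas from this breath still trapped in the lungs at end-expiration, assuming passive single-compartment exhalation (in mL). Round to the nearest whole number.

277

Vt = flow × Ti = 0.5167 L/s × 1.16 s × 1000 mL/L = 599.37 mL.
R = (PIP − Pplat)/V̇ = (24.5 − 19.5) / 0.5167 = 5.0/0.5167 = 9.677 cmH2O·s/L.
C = Vt/(Pplat − PEEP) = 599.37 / (19.5 − 8) = 599.37/11.5 = 52.119 mL/cmH2O.
τ = R × C = 9.677 × 0.05212 L/cmH2O = 0.5044 s.
Fraction remaining = e^(−Te/τ) = e^(−0.39/0.5044) = 0.4615.
Trapped volume = 599.37 × 0.4615 = 276.61 mL.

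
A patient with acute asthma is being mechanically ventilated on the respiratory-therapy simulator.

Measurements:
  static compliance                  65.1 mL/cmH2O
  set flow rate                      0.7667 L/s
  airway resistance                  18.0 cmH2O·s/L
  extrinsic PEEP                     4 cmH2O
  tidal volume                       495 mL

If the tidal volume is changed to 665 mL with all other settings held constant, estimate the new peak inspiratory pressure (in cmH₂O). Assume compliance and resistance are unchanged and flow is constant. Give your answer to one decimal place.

PIP = Vt/C + R·V̇ + PEEP (constant-flow equation of motion).
Only the elastic term changes: ΔPIP = ΔVt / C = (665 − 495) / 65.1 = 2.611 cmH2O.
Original PIP = 495/65.1 + 18.0×0.7667 + 4 = 25.404 cmH2O; new PIP = 25.404 + (2.611) = 28.015 cmH2O.

28.0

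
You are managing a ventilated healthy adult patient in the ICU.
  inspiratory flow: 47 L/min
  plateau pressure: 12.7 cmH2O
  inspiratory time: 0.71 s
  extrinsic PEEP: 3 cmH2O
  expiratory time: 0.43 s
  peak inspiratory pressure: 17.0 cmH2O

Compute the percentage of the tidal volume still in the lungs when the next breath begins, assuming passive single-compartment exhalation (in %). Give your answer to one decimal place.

Flow: 47 L/min ÷ 60 = 0.7833 L/s.
Vt = flow × Ti = 0.7833 L/s × 0.71 s × 1000 mL/L = 556.14 mL.
R = (PIP − Pplat)/V̇ = (17.0 − 12.7) / 0.7833 = 4.3/0.7833 = 5.49 cmH2O·s/L.
C = Vt/(Pplat − PEEP) = 556.14 / (12.7 − 3) = 556.14/9.7 = 57.334 mL/cmH2O.
τ = R × C = 5.49 × 0.05733 L/cmH2O = 0.3147 s.
Fraction remaining at end-expiration = e^(−Te/τ) = e^(−0.43/0.3147) = 0.255 → 25.5%.

25.5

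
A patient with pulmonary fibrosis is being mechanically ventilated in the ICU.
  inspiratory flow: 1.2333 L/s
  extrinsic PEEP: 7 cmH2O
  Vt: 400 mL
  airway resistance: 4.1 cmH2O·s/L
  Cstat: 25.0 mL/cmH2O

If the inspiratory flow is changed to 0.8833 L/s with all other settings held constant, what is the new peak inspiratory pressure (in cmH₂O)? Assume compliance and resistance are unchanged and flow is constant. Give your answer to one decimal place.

26.6

PIP = Vt/C + R·V̇ + PEEP (constant-flow equation of motion).
Only the resistive term changes: ΔPIP = R × ΔV̇ = 4.1 × (0.8833 − 1.2333) = 4.1 × -0.35 = -1.435 cmH2O.
Original PIP = 400/25.0 + 4.1×1.2333 + 7 = 28.057 cmH2O; new PIP = 28.057 + (-1.435) = 26.622 cmH2O.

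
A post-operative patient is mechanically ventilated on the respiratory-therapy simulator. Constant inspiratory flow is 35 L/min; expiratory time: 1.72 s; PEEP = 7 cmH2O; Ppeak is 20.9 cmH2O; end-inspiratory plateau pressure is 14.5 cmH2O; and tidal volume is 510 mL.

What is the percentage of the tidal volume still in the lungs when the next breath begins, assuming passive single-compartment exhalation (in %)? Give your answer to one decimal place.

Flow: 35 L/min ÷ 60 = 0.5833 L/s.
R = (PIP − Pplat)/V̇ = (20.9 − 14.5) / 0.5833 = 6.4/0.5833 = 10.972 cmH2O·s/L.
C = Vt/(Pplat − PEEP) = 510.0 / (14.5 − 7) = 510.0/7.5 = 68.0 mL/cmH2O.
τ = R × C = 10.972 × 0.068 L/cmH2O = 0.7461 s.
Fraction remaining at end-expiration = e^(−Te/τ) = e^(−1.72/0.7461) = 0.09973 → 9.973%.

10.0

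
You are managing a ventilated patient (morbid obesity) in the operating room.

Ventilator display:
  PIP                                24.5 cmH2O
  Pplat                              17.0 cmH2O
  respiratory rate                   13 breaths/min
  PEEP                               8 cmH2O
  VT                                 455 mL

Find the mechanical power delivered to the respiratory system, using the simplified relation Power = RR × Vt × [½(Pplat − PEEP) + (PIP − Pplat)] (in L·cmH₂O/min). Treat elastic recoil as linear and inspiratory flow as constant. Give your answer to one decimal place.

Per-breath work = Vt × [½(Pplat−PEEP) + (PIP−Pplat)] = 0.455 × [0.5×9.0 + 7.5] = 0.455 × 12.0 = 5.46 L·cmH2O.
Power = 13 × 5.46 = 70.98 L·cmH2O/min.

71.0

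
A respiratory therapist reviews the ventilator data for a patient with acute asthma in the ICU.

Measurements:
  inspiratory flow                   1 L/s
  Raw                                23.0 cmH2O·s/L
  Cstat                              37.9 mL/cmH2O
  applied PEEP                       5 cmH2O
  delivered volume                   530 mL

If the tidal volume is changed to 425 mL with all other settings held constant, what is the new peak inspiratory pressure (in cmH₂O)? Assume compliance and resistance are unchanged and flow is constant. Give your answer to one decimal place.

PIP = Vt/C + R·V̇ + PEEP (constant-flow equation of motion).
Only the elastic term changes: ΔPIP = ΔVt / C = (425 − 530) / 37.9 = -2.77 cmH2O.
Original PIP = 530/37.9 + 23.0×1 + 5 = 41.984 cmH2O; new PIP = 41.984 + (-2.77) = 39.214 cmH2O.

39.2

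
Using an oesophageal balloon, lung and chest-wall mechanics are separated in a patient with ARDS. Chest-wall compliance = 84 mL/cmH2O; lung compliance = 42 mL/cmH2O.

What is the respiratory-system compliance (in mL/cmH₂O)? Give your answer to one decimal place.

Lung and chest wall are elastances in series: 1/Crs = 1/CL + 1/Ccw.
1/Crs = 1/42 + 1/84 = 0.03571.
Crs = 28.003 mL/cmH2O.

28.0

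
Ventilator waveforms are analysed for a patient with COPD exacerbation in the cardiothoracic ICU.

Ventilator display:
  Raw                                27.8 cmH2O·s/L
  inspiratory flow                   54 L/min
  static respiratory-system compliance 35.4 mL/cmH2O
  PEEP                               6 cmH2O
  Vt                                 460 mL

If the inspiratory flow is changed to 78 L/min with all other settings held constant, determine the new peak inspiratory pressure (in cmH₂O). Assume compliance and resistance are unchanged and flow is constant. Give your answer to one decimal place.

55.1

Flow: 54 L/min ÷ 60 = 0.9 L/s.
New flow: 78 L/min ÷ 60 = 1.3 L/s.
PIP = Vt/C + R·V̇ + PEEP (constant-flow equation of motion).
Only the resistive term changes: ΔPIP = R × ΔV̇ = 27.8 × (1.3 − 0.9) = 27.8 × 0.4 = 11.12 cmH2O.
Original PIP = 460/35.4 + 27.8×0.9 + 6 = 44.014 cmH2O; new PIP = 44.014 + (11.12) = 55.134 cmH2O.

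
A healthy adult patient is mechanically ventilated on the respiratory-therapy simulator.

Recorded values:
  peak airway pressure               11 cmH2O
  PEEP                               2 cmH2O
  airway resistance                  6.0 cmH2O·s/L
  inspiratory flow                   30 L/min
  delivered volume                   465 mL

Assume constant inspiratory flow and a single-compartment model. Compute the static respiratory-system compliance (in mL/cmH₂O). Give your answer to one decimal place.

Flow: 30 L/min ÷ 60 = 0.5 L/s.
Equation of motion (constant flow): PIP = Vt/C + R·V̇ + PEEP.
Vt/C = PIP − R·V̇ − PEEP = 11 − 6.0×0.5 − 2 = 11 − 3.0 − 2 = 6.0 cmH2O.
C = Vt / 6.0 = 465 / 6.0 = 77.5 mL/cmH2O.

77.5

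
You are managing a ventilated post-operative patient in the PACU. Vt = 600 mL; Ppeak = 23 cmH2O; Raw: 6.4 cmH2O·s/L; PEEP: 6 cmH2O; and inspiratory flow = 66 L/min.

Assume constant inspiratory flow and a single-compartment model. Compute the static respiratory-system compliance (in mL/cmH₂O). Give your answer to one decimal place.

60.2

Flow: 66 L/min ÷ 60 = 1.1 L/s.
Equation of motion (constant flow): PIP = Vt/C + R·V̇ + PEEP.
Vt/C = PIP − R·V̇ − PEEP = 23 − 6.4×1.1 − 6 = 23 − 7.04 − 6 = 9.96 cmH2O.
C = Vt / 9.96 = 600 / 9.96 = 60.241 mL/cmH2O.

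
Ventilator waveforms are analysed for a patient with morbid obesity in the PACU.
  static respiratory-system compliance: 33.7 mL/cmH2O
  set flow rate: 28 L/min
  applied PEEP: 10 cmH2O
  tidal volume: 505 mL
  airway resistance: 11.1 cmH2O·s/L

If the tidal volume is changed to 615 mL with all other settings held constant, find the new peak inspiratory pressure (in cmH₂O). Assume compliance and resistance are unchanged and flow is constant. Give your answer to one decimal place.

33.4

Flow: 28 L/min ÷ 60 = 0.4667 L/s.
PIP = Vt/C + R·V̇ + PEEP (constant-flow equation of motion).
Only the elastic term changes: ΔPIP = ΔVt / C = (615 − 505) / 33.7 = 3.264 cmH2O.
Original PIP = 505/33.7 + 11.1×0.4667 + 10 = 30.166 cmH2O; new PIP = 30.166 + (3.264) = 33.43 cmH2O.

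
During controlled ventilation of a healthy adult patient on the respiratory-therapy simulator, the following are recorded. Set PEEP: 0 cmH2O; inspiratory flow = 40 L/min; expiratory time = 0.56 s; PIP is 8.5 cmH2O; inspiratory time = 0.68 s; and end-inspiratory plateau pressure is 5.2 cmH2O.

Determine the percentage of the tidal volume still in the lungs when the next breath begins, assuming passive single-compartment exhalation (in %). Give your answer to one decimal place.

27.3

Flow: 40 L/min ÷ 60 = 0.6667 L/s.
Vt = flow × Ti = 0.6667 L/s × 0.68 s × 1000 mL/L = 453.36 mL.
R = (PIP − Pplat)/V̇ = (8.5 − 5.2) / 0.6667 = 3.3/0.6667 = 4.95 cmH2O·s/L.
C = Vt/(Pplat − PEEP) = 453.36 / (5.2 − 0) = 453.36/5.2 = 87.185 mL/cmH2O.
τ = R × C = 4.95 × 0.08719 L/cmH2O = 0.4316 s.
Fraction remaining at end-expiration = e^(−Te/τ) = e^(−0.56/0.4316) = 0.2732 → 27.32%.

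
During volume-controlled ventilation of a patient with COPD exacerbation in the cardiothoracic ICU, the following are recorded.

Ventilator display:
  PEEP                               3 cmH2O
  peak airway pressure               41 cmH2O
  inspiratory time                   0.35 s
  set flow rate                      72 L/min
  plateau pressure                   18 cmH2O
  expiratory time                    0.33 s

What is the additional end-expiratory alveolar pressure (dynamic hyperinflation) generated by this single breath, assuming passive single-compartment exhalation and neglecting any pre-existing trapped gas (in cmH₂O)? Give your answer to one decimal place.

Flow: 72 L/min ÷ 60 = 1.2 L/s.
Vt = flow × Ti = 1.2 L/s × 0.35 s × 1000 mL/L = 420.0 mL.
R = (PIP − Pplat)/V̇ = (41 − 18) / 1.2 = 23.0/1.2 = 19.167 cmH2O·s/L.
C = Vt/(Pplat − PEEP) = 420.0 / (18 − 3) = 420.0/15.0 = 28.0 mL/cmH2O.
τ = R × C = 19.167 × 0.028 L/cmH2O = 0.5367 s.
Fraction remaining = e^(−Te/τ) = e^(−0.33/0.5367) = 0.5407; trapped volume = 420.0 × 0.5407 = 227.09 mL.
Additional alveolar pressure from trapping ≈ V_trapped / C = 227.09 / 28.0 = 8.11 cmH2O.

8.1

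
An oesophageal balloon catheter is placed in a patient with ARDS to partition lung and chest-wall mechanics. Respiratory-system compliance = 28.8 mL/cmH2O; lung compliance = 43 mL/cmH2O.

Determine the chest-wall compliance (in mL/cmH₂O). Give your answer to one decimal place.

1/Ccw = 1/Crs − 1/CL.
1/Ccw = 1/28.8 − 1/43 = 0.01147.
Ccw = 87.184 mL/cmH2O.

87.2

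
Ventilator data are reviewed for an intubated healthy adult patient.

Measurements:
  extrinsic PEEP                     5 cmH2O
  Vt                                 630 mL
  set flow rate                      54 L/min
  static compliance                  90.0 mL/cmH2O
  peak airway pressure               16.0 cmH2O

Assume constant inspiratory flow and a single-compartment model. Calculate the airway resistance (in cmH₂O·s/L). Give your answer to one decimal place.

4.4

Flow: 54 L/min ÷ 60 = 0.9 L/s.
Equation of motion (constant flow): PIP = Vt/C + R·V̇ + PEEP.
R·V̇ = PIP − Vt/C − PEEP = 16.0 − 630/90.0 − 5 = 16.0 − 7.0 − 5 = 4.0 cmH2O.
R = 4.0 / 0.9 = 4.444 cmH2O·s/L.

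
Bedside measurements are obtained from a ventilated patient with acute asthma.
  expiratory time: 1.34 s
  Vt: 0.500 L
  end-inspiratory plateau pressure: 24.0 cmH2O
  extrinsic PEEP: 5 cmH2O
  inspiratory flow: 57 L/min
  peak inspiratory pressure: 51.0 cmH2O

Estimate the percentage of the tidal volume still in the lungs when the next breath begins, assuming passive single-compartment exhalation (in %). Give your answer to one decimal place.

16.7

Flow: 57 L/min ÷ 60 = 0.95 L/s.
R = (PIP − Pplat)/V̇ = (51.0 − 24.0) / 0.95 = 27.0/0.95 = 28.421 cmH2O·s/L.
C = Vt/(Pplat − PEEP) = 500.0 / (24.0 − 5) = 500.0/19.0 = 26.316 mL/cmH2O.
τ = R × C = 28.421 × 0.02632 L/cmH2O = 0.748 s.
Fraction remaining at end-expiration = e^(−Te/τ) = e^(−1.34/0.748) = 0.1667 → 16.67%.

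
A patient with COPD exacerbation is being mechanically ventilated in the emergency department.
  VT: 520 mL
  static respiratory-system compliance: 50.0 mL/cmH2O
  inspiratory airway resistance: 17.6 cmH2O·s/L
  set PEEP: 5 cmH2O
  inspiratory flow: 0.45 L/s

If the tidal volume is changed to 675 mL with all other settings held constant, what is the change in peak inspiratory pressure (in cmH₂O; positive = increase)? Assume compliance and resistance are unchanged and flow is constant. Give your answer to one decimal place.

PIP = Vt/C + R·V̇ + PEEP (constant-flow equation of motion).
Only the elastic term changes: ΔPIP = ΔVt / C = (675 − 520) / 50.0 = 3.1 cmH2O.

3.1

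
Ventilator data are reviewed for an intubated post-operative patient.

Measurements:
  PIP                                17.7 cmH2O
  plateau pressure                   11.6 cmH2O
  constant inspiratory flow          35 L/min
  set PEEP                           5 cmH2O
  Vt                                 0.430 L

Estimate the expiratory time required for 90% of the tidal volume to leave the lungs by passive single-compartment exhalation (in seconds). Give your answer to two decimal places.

1.57

Flow: 35 L/min ÷ 60 = 0.5833 L/s.
R = (PIP − Pplat)/V̇ = (17.7 − 11.6) / 0.5833 = 6.1/0.5833 = 10.458 cmH2O·s/L.
C = Vt/(Pplat − PEEP) = 430.0 / (11.6 − 5) = 430.0/6.6 = 65.152 mL/cmH2O.
τ = R × C = 10.458 × 0.06515 L/cmH2O = 0.6813 s.
t = −τ·ln(1 − 0.90) = −0.6813·ln(0.1) = 1.569 s.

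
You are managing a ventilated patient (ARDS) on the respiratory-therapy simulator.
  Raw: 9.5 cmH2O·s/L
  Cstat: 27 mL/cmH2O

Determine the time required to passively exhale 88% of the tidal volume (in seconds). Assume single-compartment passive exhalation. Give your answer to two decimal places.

τ = R × C = 9.5 × 27 mL/cmH2O = 9.5 × 0.027 L/cmH2O = 0.2565 s.
Exhaled fraction f = 1 − e^(−t/τ) → t = −τ·ln(1 − f) = −0.2565·ln(0.12) = 0.5438 s.

0.54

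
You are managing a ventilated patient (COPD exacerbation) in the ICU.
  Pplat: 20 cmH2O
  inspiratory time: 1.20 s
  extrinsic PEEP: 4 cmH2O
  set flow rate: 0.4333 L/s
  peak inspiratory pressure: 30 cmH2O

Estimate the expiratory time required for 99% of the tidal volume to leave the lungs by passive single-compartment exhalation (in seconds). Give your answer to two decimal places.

3.45

Vt = flow × Ti = 0.4333 L/s × 1.20 s × 1000 mL/L = 519.96 mL.
R = (PIP − Pplat)/V̇ = (30 − 20) / 0.4333 = 10.0/0.4333 = 23.079 cmH2O·s/L.
C = Vt/(Pplat − PEEP) = 519.96 / (20 − 4) = 519.96/16.0 = 32.498 mL/cmH2O.
τ = R × C = 23.079 × 0.0325 L/cmH2O = 0.7501 s.
t = −τ·ln(1 − 0.99) = −0.7501·ln(0.01) = 3.454 s.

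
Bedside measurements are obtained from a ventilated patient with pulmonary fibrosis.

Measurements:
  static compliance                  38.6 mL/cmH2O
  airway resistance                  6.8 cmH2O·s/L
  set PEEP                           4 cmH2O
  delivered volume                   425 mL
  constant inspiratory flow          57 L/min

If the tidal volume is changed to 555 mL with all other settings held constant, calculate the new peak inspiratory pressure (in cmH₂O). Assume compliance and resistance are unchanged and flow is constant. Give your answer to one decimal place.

Flow: 57 L/min ÷ 60 = 0.95 L/s.
PIP = Vt/C + R·V̇ + PEEP (constant-flow equation of motion).
Only the elastic term changes: ΔPIP = ΔVt / C = (555 − 425) / 38.6 = 3.368 cmH2O.
Original PIP = 425/38.6 + 6.8×0.95 + 4 = 21.47 cmH2O; new PIP = 21.47 + (3.368) = 24.838 cmH2O.

24.8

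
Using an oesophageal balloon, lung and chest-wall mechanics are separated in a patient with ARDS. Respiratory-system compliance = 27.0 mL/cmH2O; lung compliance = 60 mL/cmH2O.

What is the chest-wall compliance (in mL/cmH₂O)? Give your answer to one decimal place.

49.1

1/Ccw = 1/Crs − 1/CL.
1/Ccw = 1/27.0 − 1/60 = 0.02037.
Ccw = 49.092 mL/cmH2O.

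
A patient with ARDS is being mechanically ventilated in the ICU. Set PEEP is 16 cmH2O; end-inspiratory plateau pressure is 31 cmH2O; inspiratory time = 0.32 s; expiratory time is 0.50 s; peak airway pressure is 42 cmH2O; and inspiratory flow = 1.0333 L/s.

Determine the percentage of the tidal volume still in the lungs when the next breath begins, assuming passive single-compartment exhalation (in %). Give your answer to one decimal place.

11.9

Vt = flow × Ti = 1.0333 L/s × 0.32 s × 1000 mL/L = 330.66 mL.
R = (PIP − Pplat)/V̇ = (42 − 31) / 1.0333 = 11.0/1.0333 = 10.646 cmH2O·s/L.
C = Vt/(Pplat − PEEP) = 330.66 / (31 − 16) = 330.66/15.0 = 22.044 mL/cmH2O.
τ = R × C = 10.646 × 0.02204 L/cmH2O = 0.2346 s.
Fraction remaining at end-expiration = e^(−Te/τ) = e^(−0.50/0.2346) = 0.1187 → 11.87%.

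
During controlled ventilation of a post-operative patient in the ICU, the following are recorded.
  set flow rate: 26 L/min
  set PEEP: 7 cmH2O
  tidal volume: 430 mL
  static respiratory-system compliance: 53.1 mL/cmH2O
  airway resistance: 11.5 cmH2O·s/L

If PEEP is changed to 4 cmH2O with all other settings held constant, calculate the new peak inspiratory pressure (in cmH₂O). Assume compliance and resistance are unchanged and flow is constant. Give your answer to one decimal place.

Flow: 26 L/min ÷ 60 = 0.4333 L/s.
PIP = Vt/C + R·V̇ + PEEP (constant-flow equation of motion).
Only the baseline term changes: ΔPIP = ΔPEEP = 4 − 7 = -3.0 cmH2O.
Original PIP = 430/53.1 + 11.5×0.4333 + 7 = 20.081 cmH2O; new PIP = 20.081 + (-3.0) = 17.081 cmH2O.

17.1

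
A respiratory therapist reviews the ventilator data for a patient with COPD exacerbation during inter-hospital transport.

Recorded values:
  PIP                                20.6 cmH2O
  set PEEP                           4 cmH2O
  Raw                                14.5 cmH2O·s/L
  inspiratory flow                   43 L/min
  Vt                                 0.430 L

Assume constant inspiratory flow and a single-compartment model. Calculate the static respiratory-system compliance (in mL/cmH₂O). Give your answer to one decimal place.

69.3

Flow: 43 L/min ÷ 60 = 0.7167 L/s.
Equation of motion (constant flow): PIP = Vt/C + R·V̇ + PEEP.
Vt/C = PIP − R·V̇ − PEEP = 20.6 − 14.5×0.7167 − 4 = 20.6 − 10.392 − 4 = 6.208 cmH2O.
C = Vt / 6.208 = 430 / 6.208 = 69.265 mL/cmH2O.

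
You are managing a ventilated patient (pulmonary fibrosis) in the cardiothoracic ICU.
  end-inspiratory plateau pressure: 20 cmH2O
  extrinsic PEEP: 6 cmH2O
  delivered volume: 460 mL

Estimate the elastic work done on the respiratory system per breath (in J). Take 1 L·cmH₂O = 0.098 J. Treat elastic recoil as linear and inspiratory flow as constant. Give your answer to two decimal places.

Elastic work ≈ ½ × (Pplat − PEEP) × Vt = 0.5 × (20 − 6) × 0.460 L = 0.5 × 14.0 × 0.460 = 3.22 L·cmH2O.
× 0.098 J/(L·cmH2O) → 0.3156 J.

0.32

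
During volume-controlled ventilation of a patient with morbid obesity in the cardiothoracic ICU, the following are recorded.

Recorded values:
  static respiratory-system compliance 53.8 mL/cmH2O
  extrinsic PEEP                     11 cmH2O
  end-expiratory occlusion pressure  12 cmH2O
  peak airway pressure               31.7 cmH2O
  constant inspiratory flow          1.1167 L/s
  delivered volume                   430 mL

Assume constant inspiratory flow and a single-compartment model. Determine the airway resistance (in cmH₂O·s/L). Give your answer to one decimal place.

10.5

Total PEEP = 12 cmH2O (set 11 + intrinsic 1); this is the baseline alveolar pressure.
Equation of motion (constant flow): PIP = Vt/C + R·V̇ + PEEP.
R·V̇ = PIP − Vt/C − PEEP = 31.7 − 430/53.8 − 12 = 31.7 − 7.993 − 12 = 11.707 cmH2O.
R = 11.707 / 1.1167 = 10.484 cmH2O·s/L.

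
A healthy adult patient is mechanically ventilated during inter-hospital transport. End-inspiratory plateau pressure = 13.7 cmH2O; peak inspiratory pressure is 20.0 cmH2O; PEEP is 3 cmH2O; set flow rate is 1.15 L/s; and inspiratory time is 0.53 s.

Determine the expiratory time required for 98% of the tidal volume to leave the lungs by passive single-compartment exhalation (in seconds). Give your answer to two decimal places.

1.22

Vt = flow × Ti = 1.15 L/s × 0.53 s × 1000 mL/L = 609.5 mL.
R = (PIP − Pplat)/V̇ = (20.0 − 13.7) / 1.15 = 6.3/1.15 = 5.478 cmH2O·s/L.
C = Vt/(Pplat − PEEP) = 609.5 / (13.7 − 3) = 609.5/10.7 = 56.963 mL/cmH2O.
τ = R × C = 5.478 × 0.05696 L/cmH2O = 0.312 s.
t = −τ·ln(1 − 0.98) = −0.312·ln(0.02) = 1.221 s.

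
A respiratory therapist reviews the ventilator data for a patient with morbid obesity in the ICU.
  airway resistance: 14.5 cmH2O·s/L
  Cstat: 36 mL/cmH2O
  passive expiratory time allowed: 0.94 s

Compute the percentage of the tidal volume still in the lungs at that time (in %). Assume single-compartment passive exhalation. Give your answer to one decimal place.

16.5

τ = R × C = 14.5 × 36 mL/cmH2O = 14.5 × 0.036 L/cmH2O = 0.522 s.
Passive exhalation: V(t)/V₀ = e^(−t/τ) = e^(−0.94/0.522) = 0.1652.
Fraction remaining = 0.1652 → 16.52%.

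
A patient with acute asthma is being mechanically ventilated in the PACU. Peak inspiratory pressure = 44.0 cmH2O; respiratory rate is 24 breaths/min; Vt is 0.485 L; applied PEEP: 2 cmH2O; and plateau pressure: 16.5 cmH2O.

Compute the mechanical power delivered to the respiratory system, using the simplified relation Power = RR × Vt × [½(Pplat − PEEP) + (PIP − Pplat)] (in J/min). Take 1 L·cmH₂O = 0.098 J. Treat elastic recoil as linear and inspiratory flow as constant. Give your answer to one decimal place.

Per-breath work = Vt × [½(Pplat−PEEP) + (PIP−Pplat)] = 0.485 × [0.5×14.5 + 27.5] = 0.485 × 34.75 = 16.854 L·cmH2O.
Power = 24 × 16.854 = 404.5 L·cmH2O/min.
× 0.098 J/(L·cmH2O) → 39.641 J/min.

39.6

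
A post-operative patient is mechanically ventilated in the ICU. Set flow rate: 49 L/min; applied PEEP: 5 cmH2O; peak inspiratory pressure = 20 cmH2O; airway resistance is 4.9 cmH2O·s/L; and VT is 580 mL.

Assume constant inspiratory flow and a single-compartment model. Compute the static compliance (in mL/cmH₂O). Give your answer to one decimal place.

Flow: 49 L/min ÷ 60 = 0.8167 L/s.
Equation of motion (constant flow): PIP = Vt/C + R·V̇ + PEEP.
Vt/C = PIP − R·V̇ − PEEP = 20 − 4.9×0.8167 − 5 = 20 − 4.002 − 5 = 10.998 cmH2O.
C = Vt / 10.998 = 580 / 10.998 = 52.737 mL/cmH2O.

52.7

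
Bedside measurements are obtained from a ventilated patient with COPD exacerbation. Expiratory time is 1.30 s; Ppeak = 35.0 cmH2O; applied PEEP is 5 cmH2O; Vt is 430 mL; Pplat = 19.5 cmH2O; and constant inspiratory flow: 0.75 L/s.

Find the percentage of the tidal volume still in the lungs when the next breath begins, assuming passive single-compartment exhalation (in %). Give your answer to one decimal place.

12.0

R = (PIP − Pplat)/V̇ = (35.0 − 19.5) / 0.75 = 15.5/0.75 = 20.667 cmH2O·s/L.
C = Vt/(Pplat − PEEP) = 430.0 / (19.5 − 5) = 430.0/14.5 = 29.655 mL/cmH2O.
τ = R × C = 20.667 × 0.02966 L/cmH2O = 0.613 s.
Fraction remaining at end-expiration = e^(−Te/τ) = e^(−1.30/0.613) = 0.1199 → 11.99%.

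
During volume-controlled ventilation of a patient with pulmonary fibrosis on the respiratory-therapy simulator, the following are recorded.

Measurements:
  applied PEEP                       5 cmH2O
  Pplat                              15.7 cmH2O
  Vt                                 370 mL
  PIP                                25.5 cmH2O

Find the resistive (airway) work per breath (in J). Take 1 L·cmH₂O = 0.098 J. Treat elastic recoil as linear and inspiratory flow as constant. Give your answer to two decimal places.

0.36

With constant inspiratory flow the resistive pressure is constant at PIP − Pplat = 25.5 − 15.7 = 9.8 cmH2O, so resistive work = 9.8 × 0.370 = 3.626 L·cmH2O.
× 0.098 J/(L·cmH2O) → 0.3553 J.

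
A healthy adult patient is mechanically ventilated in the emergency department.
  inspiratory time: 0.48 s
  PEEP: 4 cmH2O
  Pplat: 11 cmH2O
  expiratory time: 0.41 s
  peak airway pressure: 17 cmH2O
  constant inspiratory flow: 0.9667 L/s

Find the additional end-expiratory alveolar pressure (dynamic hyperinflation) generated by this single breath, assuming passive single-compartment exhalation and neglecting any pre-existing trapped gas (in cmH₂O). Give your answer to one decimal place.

2.6

Vt = flow × Ti = 0.9667 L/s × 0.48 s × 1000 mL/L = 464.02 mL.
R = (PIP − Pplat)/V̇ = (17 − 11) / 0.9667 = 6.0/0.9667 = 6.207 cmH2O·s/L.
C = Vt/(Pplat − PEEP) = 464.02 / (11 − 4) = 464.02/7.0 = 66.289 mL/cmH2O.
τ = R × C = 6.207 × 0.06629 L/cmH2O = 0.4115 s.
Fraction remaining = e^(−Te/τ) = e^(−0.41/0.4115) = 0.3692; trapped volume = 464.02 × 0.3692 = 171.32 mL.
Additional alveolar pressure from trapping ≈ V_trapped / C = 171.32 / 66.289 = 2.584 cmH2O.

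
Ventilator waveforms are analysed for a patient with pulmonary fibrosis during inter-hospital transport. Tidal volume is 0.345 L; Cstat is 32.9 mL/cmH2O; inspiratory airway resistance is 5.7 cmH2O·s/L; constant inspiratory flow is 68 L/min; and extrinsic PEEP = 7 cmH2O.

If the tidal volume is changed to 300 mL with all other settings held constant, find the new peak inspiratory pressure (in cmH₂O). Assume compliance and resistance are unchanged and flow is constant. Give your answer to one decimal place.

Flow: 68 L/min ÷ 60 = 1.1333 L/s.
PIP = Vt/C + R·V̇ + PEEP (constant-flow equation of motion).
Only the elastic term changes: ΔPIP = ΔVt / C = (300 − 345) / 32.9 = -1.368 cmH2O.
Original PIP = 345/32.9 + 5.7×1.1333 + 7 = 23.946 cmH2O; new PIP = 23.946 + (-1.368) = 22.578 cmH2O.

22.6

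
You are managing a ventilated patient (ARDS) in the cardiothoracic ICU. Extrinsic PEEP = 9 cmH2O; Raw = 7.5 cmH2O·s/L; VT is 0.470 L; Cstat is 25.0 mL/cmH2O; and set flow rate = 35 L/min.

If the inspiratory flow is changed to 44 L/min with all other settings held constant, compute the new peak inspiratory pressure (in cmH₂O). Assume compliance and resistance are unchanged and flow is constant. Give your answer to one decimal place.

Flow: 35 L/min ÷ 60 = 0.5833 L/s.
New flow: 44 L/min ÷ 60 = 0.7333 L/s.
PIP = Vt/C + R·V̇ + PEEP (constant-flow equation of motion).
Only the resistive term changes: ΔPIP = R × ΔV̇ = 7.5 × (0.7333 − 0.5833) = 7.5 × 0.15 = 1.125 cmH2O.
Original PIP = 470/25.0 + 7.5×0.5833 + 9 = 32.175 cmH2O; new PIP = 32.175 + (1.125) = 33.3 cmH2O.

33.3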